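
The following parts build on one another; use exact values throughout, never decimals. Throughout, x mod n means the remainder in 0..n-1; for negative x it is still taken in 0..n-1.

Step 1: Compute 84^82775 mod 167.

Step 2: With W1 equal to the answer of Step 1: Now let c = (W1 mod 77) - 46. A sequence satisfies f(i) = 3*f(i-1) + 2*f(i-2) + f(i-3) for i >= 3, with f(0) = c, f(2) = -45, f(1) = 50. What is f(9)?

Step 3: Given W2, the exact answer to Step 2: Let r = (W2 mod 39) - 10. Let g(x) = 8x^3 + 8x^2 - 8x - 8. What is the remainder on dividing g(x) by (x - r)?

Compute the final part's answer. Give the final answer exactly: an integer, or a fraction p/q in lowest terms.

Step 1: squarings mod 167: 84^1=84, 84^2=42, 84^4=94, 84^8=152, 84^16=58, 84^32=24, 84^64=75, 84^128=114, 84^256=137, 84^512=65, 84^1024=50, 84^2048=162, 84^4096=25, 84^8192=124, 84^16384=12, 84^32768=144, 84^65536=28; 84^82775 = 84^1 * 84^2 * 84^4 * 84^16 * 84^64 * 84^256 * 84^512 * 84^16384 * 84^65536 = 132 (mod 167); answer 132
Step 2: W1 = 132; c = 9; f(3) = 3*(-45) + 2*(50) + 1*(9) = -26; iterating: f(3)=-26, f(4)=-118, f(5)=-451, f(6)=-1615, f(7)=-5865, f(8)=-21276, f(9)=-77173; answer -77173
Step 3: W2 = -77173; r = -2; remainder = value at the root: 8*(-2)^3 + 8*(-2)^2 - 8*(-2)^1 - 8 = (-64) + (32) + (16) + (-8) = -24; answer -24

-24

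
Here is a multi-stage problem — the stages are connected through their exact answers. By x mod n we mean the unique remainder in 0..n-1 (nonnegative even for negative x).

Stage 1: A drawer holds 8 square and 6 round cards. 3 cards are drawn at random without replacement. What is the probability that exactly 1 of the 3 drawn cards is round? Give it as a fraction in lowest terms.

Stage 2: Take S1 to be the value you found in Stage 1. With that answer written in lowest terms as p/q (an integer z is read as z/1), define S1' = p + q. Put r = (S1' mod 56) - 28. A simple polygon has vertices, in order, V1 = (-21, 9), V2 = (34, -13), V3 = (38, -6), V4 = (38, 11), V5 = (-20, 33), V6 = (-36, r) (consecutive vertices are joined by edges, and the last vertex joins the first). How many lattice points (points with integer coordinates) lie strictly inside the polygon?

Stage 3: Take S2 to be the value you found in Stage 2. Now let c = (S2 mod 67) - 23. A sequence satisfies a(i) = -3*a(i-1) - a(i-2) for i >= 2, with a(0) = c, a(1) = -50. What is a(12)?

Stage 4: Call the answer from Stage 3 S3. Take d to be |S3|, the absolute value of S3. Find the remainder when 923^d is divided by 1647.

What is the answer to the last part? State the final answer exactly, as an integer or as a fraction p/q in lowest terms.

416

Stage 1: total draws C(14,3) = 364; favorable C(6,1)*C(8,2) = 168; P = 6/13; answer 6/13
Stage 2: S1 = 6/13; threaded value p + q = 19; r = -9; cross terms: (-21*-13 - 34*9)=-33, (34*-6 - 38*-13)=290, (38*11 - 38*-6)=646, (38*33 - -20*11)=1474, (-20*-9 - -36*33)=1368, (-36*9 - -21*-9)=-513; twice the area = |3232| = 3232; area = 1616; boundary points = 11 + 1 + 17 + 2 + 2 + 3 = 36; strictly interior points = area - boundary/2 + 1 = 1599; answer 1599
Stage 3: S2 = 1599; c = 35; a(2) = -3*(-50) - 1*(35) = 115; iterating: a(2)=115, a(3)=-295, a(4)=770, a(5)=-2015, a(6)=5275, a(7)=-13810, a(8)=36155, a(9)=-94655, a(10)=247810, a(11)=-648775, a(12)=1698515; answer 1698515
Stage 4: S3 = 1698515; d = 1698515; squarings mod 1647: 923^1=923, 923^2=430, 923^4=436, 923^8=691, 923^16=1498, 923^32=790, 923^64=1534, 923^128=1240, 923^256=949, 923^512=1339, 923^1024=985, 923^2048=142, 923^4096=400, 923^8192=241, 923^16384=436, 923^32768=691, 923^65536=1498, 923^131072=790, 923^262144=1534, 923^524288=1240, 923^1048576=949; 923^1698515 = 923^1 * 923^2 * 923^16 * 923^64 * 923^128 * 923^512 * 923^2048 * 923^8192 * 923^16384 * 923^32768 * 923^65536 * 923^524288 * 923^1048576 = 416 (mod 1647); answer 416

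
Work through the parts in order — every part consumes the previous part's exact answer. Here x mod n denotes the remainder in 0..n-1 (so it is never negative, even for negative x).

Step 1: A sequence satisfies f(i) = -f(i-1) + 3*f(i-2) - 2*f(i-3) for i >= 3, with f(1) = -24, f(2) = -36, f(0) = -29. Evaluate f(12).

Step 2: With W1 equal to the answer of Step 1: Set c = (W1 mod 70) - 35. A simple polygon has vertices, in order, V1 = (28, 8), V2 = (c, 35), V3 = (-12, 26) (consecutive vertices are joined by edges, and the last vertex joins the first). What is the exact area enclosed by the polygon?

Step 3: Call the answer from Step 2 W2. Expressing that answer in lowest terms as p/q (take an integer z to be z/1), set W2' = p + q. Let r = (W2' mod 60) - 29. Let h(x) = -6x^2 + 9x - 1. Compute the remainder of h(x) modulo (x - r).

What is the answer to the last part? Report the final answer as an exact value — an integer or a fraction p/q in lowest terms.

-1132

Step 1: f(3) = -1*(-36) + 3*(-24) - 2*(-29) = 22; iterating: f(3)=22, f(4)=-82, f(5)=220, f(6)=-510, f(7)=1334, f(8)=-3304, f(9)=8326, f(10)=-20906, f(11)=52492, f(12)=-131862; answer -131862
Step 2: W1 = -131862; c = -17; cross terms: (28*35 - -17*8)=1116, (-17*26 - -12*35)=-22, (-12*8 - 28*26)=-824; twice the area = |270| = 270; area = 135; answer 135
Step 3: W2 = 135; threaded value p + q = 136; r = -13; remainder = value at the root: -6*(-13)^2 + 9*(-13)^1 - 1 = (-1014) + (-117) + (-1) = -1132; answer -1132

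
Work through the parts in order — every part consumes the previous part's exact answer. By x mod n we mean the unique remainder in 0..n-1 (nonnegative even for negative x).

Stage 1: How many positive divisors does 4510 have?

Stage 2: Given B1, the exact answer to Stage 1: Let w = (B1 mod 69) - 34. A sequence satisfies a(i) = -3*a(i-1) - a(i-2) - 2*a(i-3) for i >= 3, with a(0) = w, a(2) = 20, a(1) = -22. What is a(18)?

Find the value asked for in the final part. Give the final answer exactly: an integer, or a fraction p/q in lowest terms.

Stage 1: 4510 = 2 * 5 * 11 * 41; number of divisors = (1+1) * (1+1) * (1+1) * (1+1) = 16; answer 16
Stage 2: B1 = 16; w = -18; a(3) = -3*(20) - 1*(-22) - 2*(-18) = -2; iterating: a(3)=-2, a(4)=30, a(5)=-128, a(6)=358, a(7)=-1006, a(8)=2916, a(9)=-8458, a(10)=24470, a(11)=-70784, a(12)=204798, a(13)=-592550, a(14)=1714420, a(15)=-4960306, a(16)=14351598, a(17)=-41523328, a(18)=120138998; answer 120138998

120138998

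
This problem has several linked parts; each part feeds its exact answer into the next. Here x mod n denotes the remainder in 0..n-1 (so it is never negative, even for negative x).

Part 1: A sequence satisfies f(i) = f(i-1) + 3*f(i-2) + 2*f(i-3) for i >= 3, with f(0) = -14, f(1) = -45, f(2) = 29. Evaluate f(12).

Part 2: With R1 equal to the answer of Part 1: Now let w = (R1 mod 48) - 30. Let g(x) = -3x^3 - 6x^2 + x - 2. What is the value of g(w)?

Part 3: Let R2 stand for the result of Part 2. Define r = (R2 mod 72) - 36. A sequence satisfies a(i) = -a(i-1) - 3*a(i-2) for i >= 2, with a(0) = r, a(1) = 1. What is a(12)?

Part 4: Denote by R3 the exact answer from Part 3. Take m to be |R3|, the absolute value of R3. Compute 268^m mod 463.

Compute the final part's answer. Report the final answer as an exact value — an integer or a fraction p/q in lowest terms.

Part 1: f(3) = 1*(29) + 3*(-45) + 2*(-14) = -134; iterating: f(3)=-134, f(4)=-137, f(5)=-481, f(6)=-1160, f(7)=-2877, f(8)=-7319, f(9)=-18270, f(10)=-45981, f(11)=-115429, f(12)=-289912; answer -289912
Part 2: R1 = -289912; w = -22; -3*(-22)^3 - 6*(-22)^2 + 1*(-22)^1 - 2 = (31944) + (-2904) + (-22) + (-2) = 29016; answer 29016
Part 3: R2 = 29016; r = -36; a(2) = -1*(1) - 3*(-36) = 107; iterating: a(2)=107, a(3)=-110, a(4)=-211, a(5)=541, a(6)=92, a(7)=-1715, a(8)=1439, a(9)=3706, a(10)=-8023, a(11)=-3095, a(12)=27164; answer 27164
Part 4: R3 = 27164; m = 27164; squarings mod 463: 268^1=268, 268^2=59, 268^4=240, 268^8=188, 268^16=156, 268^32=260, 268^64=2, 268^128=4, 268^256=16, 268^512=256, 268^1024=253, 268^2048=115, 268^4096=261, 268^8192=60, 268^16384=359; 268^27164 = 268^4 * 268^8 * 268^16 * 268^512 * 268^2048 * 268^8192 * 268^16384 = 131 (mod 463); answer 131

131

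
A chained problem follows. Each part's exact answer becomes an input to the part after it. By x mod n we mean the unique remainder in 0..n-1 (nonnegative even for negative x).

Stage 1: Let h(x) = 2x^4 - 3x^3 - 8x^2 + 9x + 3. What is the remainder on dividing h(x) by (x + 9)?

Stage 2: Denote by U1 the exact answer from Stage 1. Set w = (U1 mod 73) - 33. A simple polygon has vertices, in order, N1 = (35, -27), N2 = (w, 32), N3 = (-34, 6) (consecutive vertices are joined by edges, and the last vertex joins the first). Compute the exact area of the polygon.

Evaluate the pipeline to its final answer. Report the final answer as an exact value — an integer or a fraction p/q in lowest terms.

Stage 1: remainder = value at the root: 2*(-9)^4 - 3*(-9)^3 - 8*(-9)^2 + 9*(-9)^1 + 3 = (13122) + (2187) + (-648) + (-81) + (3) = 14583; answer 14583
Stage 2: U1 = 14583; w = 23; cross terms: (35*32 - 23*-27)=1741, (23*6 - -34*32)=1226, (-34*-27 - 35*6)=708; twice the area = |3675| = 3675; area = 3675/2; answer 3675/2

3675/2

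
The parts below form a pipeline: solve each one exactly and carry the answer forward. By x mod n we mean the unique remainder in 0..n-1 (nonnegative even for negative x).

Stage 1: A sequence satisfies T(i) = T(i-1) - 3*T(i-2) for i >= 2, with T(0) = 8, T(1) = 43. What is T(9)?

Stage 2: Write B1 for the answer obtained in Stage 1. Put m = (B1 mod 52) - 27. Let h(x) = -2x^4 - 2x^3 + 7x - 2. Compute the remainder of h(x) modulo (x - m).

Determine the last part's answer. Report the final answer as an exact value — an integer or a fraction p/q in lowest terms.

-583857

Stage 1: T(2) = 1*(43) - 3*(8) = 19; iterating: T(2)=19, T(3)=-110, T(4)=-167, T(5)=163, T(6)=664, T(7)=175, T(8)=-1817, T(9)=-2342; answer -2342
Stage 2: B1 = -2342; m = 23; remainder = value at the root: -2*(23)^4 - 2*(23)^3 + 7*(23)^1 - 2 = (-559682) + (-24334) + (161) + (-2) = -583857; answer -583857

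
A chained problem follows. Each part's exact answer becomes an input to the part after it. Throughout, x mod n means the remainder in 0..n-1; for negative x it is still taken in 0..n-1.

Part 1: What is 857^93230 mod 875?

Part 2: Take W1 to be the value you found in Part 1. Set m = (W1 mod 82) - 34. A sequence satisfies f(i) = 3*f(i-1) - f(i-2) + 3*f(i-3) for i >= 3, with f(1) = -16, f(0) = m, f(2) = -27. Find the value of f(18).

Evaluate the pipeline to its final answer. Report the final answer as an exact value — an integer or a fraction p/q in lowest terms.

Part 1: squarings mod 875: 857^1=857, 857^2=324, 857^4=851, 857^8=576, 857^16=151, 857^32=51, 857^64=851, 857^128=576, 857^256=151, 857^512=51, 857^1024=851, 857^2048=576, 857^4096=151, 857^8192=51, 857^16384=851, 857^32768=576, 857^65536=151; 857^93230 = 857^2 * 857^4 * 857^8 * 857^32 * 857^1024 * 857^2048 * 857^8192 * 857^16384 * 857^65536 = 499 (mod 875); answer 499
Part 2: W1 = 499; m = -27; f(3) = 3*(-27) - 1*(-16) + 3*(-27) = -146; iterating: f(3)=-146, f(4)=-459, f(5)=-1312, f(6)=-3915, f(7)=-11810, f(8)=-35451, f(9)=-106288, f(10)=-318843, f(11)=-956594, f(12)=-2869803, f(13)=-8609344, f(14)=-25828011, f(15)=-77484098, f(16)=-232452315, f(17)=-697356880, f(18)=-2092070619; answer -2092070619

-2092070619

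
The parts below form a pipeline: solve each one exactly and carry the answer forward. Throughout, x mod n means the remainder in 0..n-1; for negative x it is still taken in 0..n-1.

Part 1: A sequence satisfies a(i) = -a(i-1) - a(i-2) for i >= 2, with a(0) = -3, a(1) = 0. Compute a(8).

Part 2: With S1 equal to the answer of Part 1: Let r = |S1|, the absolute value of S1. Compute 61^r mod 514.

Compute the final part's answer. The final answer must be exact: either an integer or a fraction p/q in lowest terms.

Part 1: a(2) = -1*(0) - 1*(-3) = 3; iterating: a(2)=3, a(3)=-3, a(4)=0, a(5)=3, a(6)=-3, a(7)=0, a(8)=3; answer 3
Part 2: S1 = 3; r = 3; squarings mod 514: 61^1=61, 61^2=123; 61^3 = 61^1 * 61^2 = 307 (mod 514); answer 307

307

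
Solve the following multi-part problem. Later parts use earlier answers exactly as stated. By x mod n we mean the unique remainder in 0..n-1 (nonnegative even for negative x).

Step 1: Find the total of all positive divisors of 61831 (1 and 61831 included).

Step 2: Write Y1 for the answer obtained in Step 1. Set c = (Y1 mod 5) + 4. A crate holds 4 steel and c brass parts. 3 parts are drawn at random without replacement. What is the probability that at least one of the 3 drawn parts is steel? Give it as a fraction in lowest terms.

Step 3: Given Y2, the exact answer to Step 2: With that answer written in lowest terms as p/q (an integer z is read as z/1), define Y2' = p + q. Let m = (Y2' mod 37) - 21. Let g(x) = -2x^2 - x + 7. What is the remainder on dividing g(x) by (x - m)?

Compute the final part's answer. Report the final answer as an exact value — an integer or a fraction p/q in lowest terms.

Step 1: 61831 = 7 * 11^2 * 73; sigma = (1 + 7) * (1 + 11 + 121) * (1 + 73) = 8 * 133 * 74 = 78736; answer 78736
Step 2: Y1 = 78736; c = 5; total draws C(9,3) = 84; complement C(5,3) = 10; favorable 84 - 10 = 74; P = 37/42; answer 37/42
Step 3: Y2 = 37/42; threaded value p + q = 79; m = -16; remainder = value at the root: -2*(-16)^2 - 1*(-16)^1 + 7 = (-512) + (16) + (7) = -489; answer -489

-489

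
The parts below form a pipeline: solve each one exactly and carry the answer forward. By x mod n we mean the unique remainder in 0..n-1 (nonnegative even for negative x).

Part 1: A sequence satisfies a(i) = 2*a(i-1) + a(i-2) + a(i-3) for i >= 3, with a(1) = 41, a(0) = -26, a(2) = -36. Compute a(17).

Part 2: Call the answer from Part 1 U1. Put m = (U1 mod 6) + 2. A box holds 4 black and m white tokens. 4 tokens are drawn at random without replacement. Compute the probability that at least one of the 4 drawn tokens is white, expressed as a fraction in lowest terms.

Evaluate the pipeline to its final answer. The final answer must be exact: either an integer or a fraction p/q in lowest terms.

Part 1: a(3) = 2*(-36) + 1*(41) + 1*(-26) = -57; iterating: a(3)=-57, a(4)=-109, a(5)=-311, a(6)=-788, a(7)=-1996, a(8)=-5091, a(9)=-12966, a(10)=-33019, a(11)=-84095, a(12)=-214175, a(13)=-545464, a(14)=-1389198, a(15)=-3538035, a(16)=-9010732, a(17)=-22948697; answer -22948697
Part 2: U1 = -22948697; m = 3; total draws C(7,4) = 35; complement C(4,4) = 1; favorable 35 - 1 = 34; P = 34/35; answer 34/35

34/35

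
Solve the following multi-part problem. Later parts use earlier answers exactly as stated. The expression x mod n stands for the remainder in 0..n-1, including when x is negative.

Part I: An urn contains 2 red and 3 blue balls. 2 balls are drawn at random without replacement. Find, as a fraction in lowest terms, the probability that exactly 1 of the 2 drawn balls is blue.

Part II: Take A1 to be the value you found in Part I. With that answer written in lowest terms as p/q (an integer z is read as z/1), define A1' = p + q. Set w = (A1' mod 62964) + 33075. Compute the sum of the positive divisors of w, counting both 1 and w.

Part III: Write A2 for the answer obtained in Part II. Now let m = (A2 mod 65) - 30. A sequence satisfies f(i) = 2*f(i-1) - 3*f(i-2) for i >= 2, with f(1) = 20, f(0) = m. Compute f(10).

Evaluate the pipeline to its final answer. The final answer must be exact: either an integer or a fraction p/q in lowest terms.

-7886

Part I: total draws C(5,2) = 10; favorable C(3,1)*C(2,1) = 6; P = 3/5; answer 3/5
Part II: A1 = 3/5; threaded value p + q = 8; w = 33083; 33083 is prime, so its only divisors are 1 and 33083; sigma = 1 + 33083 = 33084; answer 33084
Part III: A2 = 33084; m = 34; f(2) = 2*(20) - 3*(34) = -62; iterating: f(2)=-62, f(3)=-184, f(4)=-182, f(5)=188, f(6)=922, f(7)=1280, f(8)=-206, f(9)=-4252, f(10)=-7886; answer -7886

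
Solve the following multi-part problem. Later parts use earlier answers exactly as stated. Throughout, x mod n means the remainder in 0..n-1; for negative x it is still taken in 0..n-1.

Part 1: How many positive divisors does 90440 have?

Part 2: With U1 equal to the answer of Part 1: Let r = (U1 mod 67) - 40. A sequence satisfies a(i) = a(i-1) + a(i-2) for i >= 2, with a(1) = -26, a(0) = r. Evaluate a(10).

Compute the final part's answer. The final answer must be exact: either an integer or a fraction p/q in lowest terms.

-614

Part 1: 90440 = 2^3 * 5 * 7 * 17 * 19; number of divisors = (3+1) * (1+1) * (1+1) * (1+1) * (1+1) = 64; answer 64
Part 2: U1 = 64; r = 24; a(2) = 1*(-26) + 1*(24) = -2; iterating: a(2)=-2, a(3)=-28, a(4)=-30, a(5)=-58, a(6)=-88, a(7)=-146, a(8)=-234, a(9)=-380, a(10)=-614; answer -614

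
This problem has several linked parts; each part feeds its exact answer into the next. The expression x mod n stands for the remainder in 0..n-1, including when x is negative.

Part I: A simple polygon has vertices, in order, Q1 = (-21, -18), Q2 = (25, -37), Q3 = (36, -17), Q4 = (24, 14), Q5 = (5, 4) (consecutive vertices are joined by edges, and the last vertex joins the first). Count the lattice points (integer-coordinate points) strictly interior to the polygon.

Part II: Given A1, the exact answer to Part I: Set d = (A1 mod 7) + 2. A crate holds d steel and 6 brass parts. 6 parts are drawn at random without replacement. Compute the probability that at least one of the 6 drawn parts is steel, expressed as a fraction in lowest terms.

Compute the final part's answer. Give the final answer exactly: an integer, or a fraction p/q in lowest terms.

1715/1716

Part I: cross terms: (-21*-37 - 25*-18)=1227, (25*-17 - 36*-37)=907, (36*14 - 24*-17)=912, (24*4 - 5*14)=26, (5*-18 - -21*4)=-6; twice the area = |3066| = 3066; area = 1533; boundary points = 1 + 1 + 1 + 1 + 2 = 6; strictly interior points = area - boundary/2 + 1 = 1531; answer 1531
Part II: A1 = 1531; d = 7; total draws C(13,6) = 1716; complement C(6,6) = 1; favorable 1716 - 1 = 1715; P = 1715/1716; answer 1715/1716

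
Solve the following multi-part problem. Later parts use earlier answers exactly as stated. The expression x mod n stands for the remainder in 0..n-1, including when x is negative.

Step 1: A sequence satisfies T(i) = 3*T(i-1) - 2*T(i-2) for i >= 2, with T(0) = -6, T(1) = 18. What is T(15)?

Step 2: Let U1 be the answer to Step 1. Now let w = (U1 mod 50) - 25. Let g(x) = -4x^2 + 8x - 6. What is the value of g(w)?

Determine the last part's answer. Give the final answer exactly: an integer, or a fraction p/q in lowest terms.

-2306

Step 1: T(2) = 3*(18) - 2*(-6) = 66; iterating: T(2)=66, T(3)=162, T(4)=354, T(5)=738, T(6)=1506, T(7)=3042, T(8)=6114, T(9)=12258, T(10)=24546, T(11)=49122, T(12)=98274, T(13)=196578, T(14)=393186, T(15)=786402; answer 786402
Step 2: U1 = 786402; w = -23; -4*(-23)^2 + 8*(-23)^1 - 6 = (-2116) + (-184) + (-6) = -2306; answer -2306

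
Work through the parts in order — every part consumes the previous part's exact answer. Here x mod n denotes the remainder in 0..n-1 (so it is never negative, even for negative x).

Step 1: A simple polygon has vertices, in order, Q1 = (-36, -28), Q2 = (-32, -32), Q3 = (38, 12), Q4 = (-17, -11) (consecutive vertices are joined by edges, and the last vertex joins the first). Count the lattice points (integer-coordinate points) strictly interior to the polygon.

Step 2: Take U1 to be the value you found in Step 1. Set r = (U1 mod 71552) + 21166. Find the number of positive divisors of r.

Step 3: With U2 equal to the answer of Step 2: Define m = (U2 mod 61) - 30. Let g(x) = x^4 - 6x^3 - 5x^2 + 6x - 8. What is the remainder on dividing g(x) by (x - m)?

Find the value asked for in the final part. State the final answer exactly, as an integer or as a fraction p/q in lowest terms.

53808

Step 1: cross terms: (-36*-32 - -32*-28)=256, (-32*12 - 38*-32)=832, (38*-11 - -17*12)=-214, (-17*-28 - -36*-11)=80; twice the area = |954| = 954; area = 477; boundary points = 4 + 2 + 1 + 1 = 8; strictly interior points = area - boundary/2 + 1 = 474; answer 474
Step 2: U1 = 474; r = 21640; 21640 = 2^3 * 5 * 541; number of divisors = (3+1) * (1+1) * (1+1) = 16; answer 16
Step 3: U2 = 16; m = -14; remainder = value at the root: 1*(-14)^4 - 6*(-14)^3 - 5*(-14)^2 + 6*(-14)^1 - 8 = (38416) + (16464) + (-980) + (-84) + (-8) = 53808; answer 53808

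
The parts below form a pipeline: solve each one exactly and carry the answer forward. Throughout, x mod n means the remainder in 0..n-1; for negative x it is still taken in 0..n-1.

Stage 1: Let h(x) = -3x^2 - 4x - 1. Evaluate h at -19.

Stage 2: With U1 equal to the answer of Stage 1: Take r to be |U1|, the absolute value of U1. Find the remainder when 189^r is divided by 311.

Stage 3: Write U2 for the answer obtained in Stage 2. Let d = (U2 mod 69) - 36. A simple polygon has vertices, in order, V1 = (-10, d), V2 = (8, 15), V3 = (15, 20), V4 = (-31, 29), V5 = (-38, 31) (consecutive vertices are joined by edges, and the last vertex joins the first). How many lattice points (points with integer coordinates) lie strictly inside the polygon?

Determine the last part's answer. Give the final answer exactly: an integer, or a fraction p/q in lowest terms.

Stage 1: -3*(-19)^2 - 4*(-19)^1 - 1 = (-1083) + (76) + (-1) = -1008; answer -1008
Stage 2: U1 = -1008; r = 1008; squarings mod 311: 189^1=189, 189^2=267, 189^4=70, 189^8=235, 189^16=178, 189^32=273, 189^64=200, 189^128=192, 189^256=166, 189^512=188; 189^1008 = 189^16 * 189^32 * 189^64 * 189^128 * 189^256 * 189^512 = 237 (mod 311); answer 237
Stage 3: U2 = 237; d = -6; cross terms: (-10*15 - 8*-6)=-102, (8*20 - 15*15)=-65, (15*29 - -31*20)=1055, (-31*31 - -38*29)=141, (-38*-6 - -10*31)=538; twice the area = |1567| = 1567; area = 1567/2; boundary points = 3 + 1 + 1 + 1 + 1 = 7; strictly interior points = area - boundary/2 + 1 = 781; answer 781

781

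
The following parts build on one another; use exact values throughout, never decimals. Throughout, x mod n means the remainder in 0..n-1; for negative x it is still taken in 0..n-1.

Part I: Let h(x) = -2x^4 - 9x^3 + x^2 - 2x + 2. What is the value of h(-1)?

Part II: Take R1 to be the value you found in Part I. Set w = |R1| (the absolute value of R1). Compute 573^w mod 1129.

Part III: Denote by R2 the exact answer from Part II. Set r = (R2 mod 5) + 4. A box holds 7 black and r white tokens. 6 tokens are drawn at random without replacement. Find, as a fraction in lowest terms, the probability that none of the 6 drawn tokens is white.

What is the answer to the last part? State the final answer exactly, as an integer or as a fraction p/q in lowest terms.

Part I: -2*(-1)^4 - 9*(-1)^3 + 1*(-1)^2 - 2*(-1)^1 + 2 = (-2) + (9) + (1) + (2) + (2) = 12; answer 12
Part II: R1 = 12; w = 12; squarings mod 1129: 573^1=573, 573^2=919, 573^4=69, 573^8=245; 573^12 = 573^4 * 573^8 = 1099 (mod 1129); answer 1099
Part III: R2 = 1099; r = 8; total draws C(15,6) = 5005; favorable C(7,6) = 7; P = 1/715; answer 1/715

1/715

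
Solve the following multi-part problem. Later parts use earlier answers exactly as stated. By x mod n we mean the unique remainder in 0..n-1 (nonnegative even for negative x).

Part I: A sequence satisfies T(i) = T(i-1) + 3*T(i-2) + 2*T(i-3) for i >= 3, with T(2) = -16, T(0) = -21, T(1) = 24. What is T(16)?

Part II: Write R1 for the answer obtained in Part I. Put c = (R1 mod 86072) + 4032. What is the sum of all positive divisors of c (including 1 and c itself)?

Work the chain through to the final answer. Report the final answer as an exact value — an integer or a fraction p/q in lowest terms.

Part I: T(3) = 1*(-16) + 3*(24) + 2*(-21) = 14; iterating: T(3)=14, T(4)=14, T(5)=24, T(6)=94, T(7)=194, T(8)=524, T(9)=1294, T(10)=3254, T(11)=8184, T(12)=20534, T(13)=51594, T(14)=129564, T(15)=325414, T(16)=817294; answer 817294
Part II: R1 = 817294; c = 46678; 46678 = 2 * 23339; sigma = (1 + 2) * (1 + 23339) = 3 * 23340 = 70020; answer 70020

70020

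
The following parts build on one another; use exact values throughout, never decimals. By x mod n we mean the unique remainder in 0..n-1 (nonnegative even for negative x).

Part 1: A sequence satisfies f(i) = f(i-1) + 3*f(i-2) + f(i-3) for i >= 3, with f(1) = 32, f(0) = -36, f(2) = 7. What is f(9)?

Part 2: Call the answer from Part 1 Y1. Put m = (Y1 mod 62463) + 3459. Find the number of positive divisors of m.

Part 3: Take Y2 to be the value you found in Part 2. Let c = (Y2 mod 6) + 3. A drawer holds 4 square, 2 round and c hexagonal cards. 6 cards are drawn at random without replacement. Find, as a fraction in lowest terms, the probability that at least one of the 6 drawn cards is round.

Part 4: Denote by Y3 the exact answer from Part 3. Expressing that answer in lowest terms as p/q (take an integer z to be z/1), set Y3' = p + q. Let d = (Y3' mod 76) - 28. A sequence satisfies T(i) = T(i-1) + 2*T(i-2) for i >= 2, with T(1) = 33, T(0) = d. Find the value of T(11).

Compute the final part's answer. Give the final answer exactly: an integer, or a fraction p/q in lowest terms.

Part 1: f(3) = 1*(7) + 3*(32) + 1*(-36) = 67; iterating: f(3)=67, f(4)=120, f(5)=328, f(6)=755, f(7)=1859, f(8)=4452, f(9)=10784; answer 10784
Part 2: Y1 = 10784; m = 14243; 14243 is prime, so its only divisors are 1 and 14243; count = 2; answer 2
Part 3: Y2 = 2; c = 5; total draws C(11,6) = 462; complement C(9,6) = 84; favorable 462 - 84 = 378; P = 9/11; answer 9/11
Part 4: Y3 = 9/11; threaded value p + q = 20; d = -8; T(2) = 1*(33) + 2*(-8) = 17; iterating: T(2)=17, T(3)=83, T(4)=117, T(5)=283, T(6)=517, T(7)=1083, T(8)=2117, T(9)=4283, T(10)=8517, T(11)=17083; answer 17083

17083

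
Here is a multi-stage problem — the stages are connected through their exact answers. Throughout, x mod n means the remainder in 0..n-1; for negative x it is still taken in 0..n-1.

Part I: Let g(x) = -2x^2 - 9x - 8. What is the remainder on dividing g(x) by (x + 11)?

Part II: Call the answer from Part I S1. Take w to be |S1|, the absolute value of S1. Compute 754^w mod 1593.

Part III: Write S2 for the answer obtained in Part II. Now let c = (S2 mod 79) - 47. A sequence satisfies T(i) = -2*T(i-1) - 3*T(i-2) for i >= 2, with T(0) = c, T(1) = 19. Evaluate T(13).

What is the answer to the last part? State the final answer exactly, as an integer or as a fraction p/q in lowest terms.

9931

Part I: remainder = value at the root: -2*(-11)^2 - 9*(-11)^1 - 8 = (-242) + (99) + (-8) = -151; answer -151
Part II: S1 = -151; w = 151; squarings mod 1593: 754^1=754, 754^2=1408, 754^4=772, 754^8=202, 754^16=979, 754^32=1048, 754^64=727, 754^128=1246; 754^151 = 754^1 * 754^2 * 754^4 * 754^16 * 754^128 = 196 (mod 1593); answer 196
Part III: S2 = 196; c = -9; T(2) = -2*(19) - 3*(-9) = -11; iterating: T(2)=-11, T(3)=-35, T(4)=103, T(5)=-101, T(6)=-107, T(7)=517, T(8)=-713, T(9)=-125, T(10)=2389, T(11)=-4403, T(12)=1639, T(13)=9931; answer 9931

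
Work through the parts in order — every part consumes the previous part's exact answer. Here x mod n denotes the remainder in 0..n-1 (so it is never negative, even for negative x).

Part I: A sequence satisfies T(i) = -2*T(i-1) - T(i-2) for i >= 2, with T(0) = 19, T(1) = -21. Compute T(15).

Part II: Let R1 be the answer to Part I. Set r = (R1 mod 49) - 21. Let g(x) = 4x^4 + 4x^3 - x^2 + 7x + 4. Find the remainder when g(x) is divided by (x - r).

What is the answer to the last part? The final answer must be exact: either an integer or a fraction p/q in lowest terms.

Part I: T(2) = -2*(-21) - 1*(19) = 23; iterating: T(2)=23, T(3)=-25, T(4)=27, T(5)=-29, T(6)=31, T(7)=-33, T(8)=35, T(9)=-37, T(10)=39, T(11)=-41, T(12)=43, T(13)=-45, T(14)=47, T(15)=-49; answer -49
Part II: R1 = -49; r = -21; remainder = value at the root: 4*(-21)^4 + 4*(-21)^3 - 1*(-21)^2 + 7*(-21)^1 + 4 = (777924) + (-37044) + (-441) + (-147) + (4) = 740296; answer 740296

740296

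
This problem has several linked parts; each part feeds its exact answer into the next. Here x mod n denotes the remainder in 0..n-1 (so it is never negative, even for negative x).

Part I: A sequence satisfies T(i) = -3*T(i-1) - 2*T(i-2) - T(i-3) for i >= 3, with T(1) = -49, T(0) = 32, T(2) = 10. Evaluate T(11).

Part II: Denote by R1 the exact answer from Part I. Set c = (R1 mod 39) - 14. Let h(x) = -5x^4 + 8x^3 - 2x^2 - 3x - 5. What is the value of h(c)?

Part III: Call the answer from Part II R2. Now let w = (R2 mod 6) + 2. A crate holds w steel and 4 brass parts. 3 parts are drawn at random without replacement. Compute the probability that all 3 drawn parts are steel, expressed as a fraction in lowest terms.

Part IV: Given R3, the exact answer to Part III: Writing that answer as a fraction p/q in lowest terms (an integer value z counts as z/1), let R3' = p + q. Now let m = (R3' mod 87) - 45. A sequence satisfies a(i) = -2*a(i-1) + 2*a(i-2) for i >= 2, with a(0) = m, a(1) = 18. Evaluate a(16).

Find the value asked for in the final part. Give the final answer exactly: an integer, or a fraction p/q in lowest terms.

-68385024

Part I: T(3) = -3*(10) - 2*(-49) - 1*(32) = 36; iterating: T(3)=36, T(4)=-79, T(5)=155, T(6)=-343, T(7)=798, T(8)=-1863, T(9)=4336, T(10)=-10080, T(11)=23431; answer 23431
Part II: R1 = 23431; c = 17; -5*(17)^4 + 8*(17)^3 - 2*(17)^2 - 3*(17)^1 - 5 = (-417605) + (39304) + (-578) + (-51) + (-5) = -378935; answer -378935
Part III: R2 = -378935; w = 3; total draws C(7,3) = 35; favorable C(3,3) = 1; P = 1/35; answer 1/35
Part IV: R3 = 1/35; threaded value p + q = 36; m = -9; a(2) = -2*(18) + 2*(-9) = -54; iterating: a(2)=-54, a(3)=144, a(4)=-396, a(5)=1080, a(6)=-2952, a(7)=8064, a(8)=-22032, a(9)=60192, a(10)=-164448, a(11)=449280, a(12)=-1227456, a(13)=3353472, a(14)=-9161856, a(15)=25030656, a(16)=-68385024; answer -68385024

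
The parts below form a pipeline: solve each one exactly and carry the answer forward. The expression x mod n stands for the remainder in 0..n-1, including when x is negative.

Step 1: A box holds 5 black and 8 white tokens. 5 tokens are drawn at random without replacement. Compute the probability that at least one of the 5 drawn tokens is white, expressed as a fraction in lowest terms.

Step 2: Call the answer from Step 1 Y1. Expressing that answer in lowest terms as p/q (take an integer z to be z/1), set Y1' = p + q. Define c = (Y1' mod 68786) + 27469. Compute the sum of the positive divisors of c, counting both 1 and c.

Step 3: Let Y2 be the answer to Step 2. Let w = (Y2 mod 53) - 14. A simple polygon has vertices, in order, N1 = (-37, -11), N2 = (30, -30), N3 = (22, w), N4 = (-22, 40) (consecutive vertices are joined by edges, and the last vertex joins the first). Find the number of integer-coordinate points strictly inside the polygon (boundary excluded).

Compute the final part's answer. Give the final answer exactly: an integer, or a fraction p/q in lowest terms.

3179

Step 1: total draws C(13,5) = 1287; complement C(5,5) = 1; favorable 1287 - 1 = 1286; P = 1286/1287; answer 1286/1287
Step 2: Y1 = 1286/1287; threaded value p + q = 2573; c = 30042; 30042 = 2 * 3^2 * 1669; sigma = (1 + 2) * (1 + 3 + 9) * (1 + 1669) = 3 * 13 * 1670 = 65130; answer 65130
Step 3: Y2 = 65130; w = 32; cross terms: (-37*-30 - 30*-11)=1440, (30*32 - 22*-30)=1620, (22*40 - -22*32)=1584, (-22*-11 - -37*40)=1722; twice the area = |6366| = 6366; area = 3183; boundary points = 1 + 2 + 4 + 3 = 10; strictly interior points = area - boundary/2 + 1 = 3179; answer 3179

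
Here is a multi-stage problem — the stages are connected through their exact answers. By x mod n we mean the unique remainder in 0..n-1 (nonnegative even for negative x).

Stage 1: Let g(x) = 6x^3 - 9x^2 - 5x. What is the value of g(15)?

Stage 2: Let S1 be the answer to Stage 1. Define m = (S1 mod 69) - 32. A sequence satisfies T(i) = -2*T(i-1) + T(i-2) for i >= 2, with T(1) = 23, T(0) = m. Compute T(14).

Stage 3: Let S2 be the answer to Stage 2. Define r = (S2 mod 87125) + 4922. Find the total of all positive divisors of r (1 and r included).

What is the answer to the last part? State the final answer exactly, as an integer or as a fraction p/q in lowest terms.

Stage 1: 6*(15)^3 - 9*(15)^2 - 5*(15)^1 = (20250) + (-2025) + (-75) = 18150; answer 18150
Stage 2: S1 = 18150; m = -29; T(2) = -2*(23) + 1*(-29) = -75; iterating: T(2)=-75, T(3)=173, T(4)=-421, T(5)=1015, T(6)=-2451, T(7)=5917, T(8)=-14285, T(9)=34487, T(10)=-83259, T(11)=201005, T(12)=-485269, T(13)=1171543, T(14)=-2828355; answer -2828355
Stage 3: S2 = -2828355; r = 51692; 51692 = 2^2 * 12923; sigma = (1 + 2 + 4) * (1 + 12923) = 7 * 12924 = 90468; answer 90468

90468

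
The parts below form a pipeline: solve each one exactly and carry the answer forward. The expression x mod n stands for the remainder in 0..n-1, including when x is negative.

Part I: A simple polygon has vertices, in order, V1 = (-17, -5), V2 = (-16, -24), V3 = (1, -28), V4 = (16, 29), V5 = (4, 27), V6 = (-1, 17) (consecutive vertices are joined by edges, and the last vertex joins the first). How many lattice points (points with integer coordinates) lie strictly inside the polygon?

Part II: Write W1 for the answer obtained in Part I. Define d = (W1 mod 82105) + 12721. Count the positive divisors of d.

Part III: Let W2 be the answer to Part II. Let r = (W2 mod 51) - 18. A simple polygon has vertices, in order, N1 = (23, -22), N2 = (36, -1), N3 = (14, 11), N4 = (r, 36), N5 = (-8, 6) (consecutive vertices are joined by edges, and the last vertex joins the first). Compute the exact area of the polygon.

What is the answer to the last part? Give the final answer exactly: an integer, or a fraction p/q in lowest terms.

Part I: cross terms: (-17*-24 - -16*-5)=328, (-16*-28 - 1*-24)=472, (1*29 - 16*-28)=477, (16*27 - 4*29)=316, (4*17 - -1*27)=95, (-1*-5 - -17*17)=294; twice the area = |1982| = 1982; area = 991; boundary points = 1 + 1 + 3 + 2 + 5 + 2 = 14; strictly interior points = area - boundary/2 + 1 = 985; answer 985
Part II: W1 = 985; d = 13706; 13706 = 2 * 7 * 11 * 89; number of divisors = (1+1) * (1+1) * (1+1) * (1+1) = 16; answer 16
Part III: W2 = 16; r = -2; cross terms: (23*-1 - 36*-22)=769, (36*11 - 14*-1)=410, (14*36 - -2*11)=526, (-2*6 - -8*36)=276, (-8*-22 - 23*6)=38; twice the area = |2019| = 2019; area = 2019/2; answer 2019/2

2019/2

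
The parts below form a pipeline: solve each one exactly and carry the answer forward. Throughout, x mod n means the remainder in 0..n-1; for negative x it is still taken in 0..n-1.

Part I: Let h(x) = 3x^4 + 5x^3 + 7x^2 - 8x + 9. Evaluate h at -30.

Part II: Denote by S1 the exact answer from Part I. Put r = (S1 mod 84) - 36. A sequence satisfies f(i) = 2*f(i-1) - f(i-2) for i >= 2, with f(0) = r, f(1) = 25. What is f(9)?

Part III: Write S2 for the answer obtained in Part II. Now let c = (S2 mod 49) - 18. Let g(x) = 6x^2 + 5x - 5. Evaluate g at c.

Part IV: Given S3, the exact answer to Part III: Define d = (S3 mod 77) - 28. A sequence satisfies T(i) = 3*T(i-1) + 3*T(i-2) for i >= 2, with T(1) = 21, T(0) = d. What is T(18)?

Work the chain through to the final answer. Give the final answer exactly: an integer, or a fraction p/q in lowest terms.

97411974003

Part I: 3*(-30)^4 + 5*(-30)^3 + 7*(-30)^2 - 8*(-30)^1 + 9 = (2430000) + (-135000) + (6300) + (240) + (9) = 2301549; answer 2301549
Part II: S1 = 2301549; r = -3; f(2) = 2*(25) - 1*(-3) = 53; iterating: f(2)=53, f(3)=81, f(4)=109, f(5)=137, f(6)=165, f(7)=193, f(8)=221, f(9)=249; answer 249
Part III: S2 = 249; c = -14; 6*(-14)^2 + 5*(-14)^1 - 5 = (1176) + (-70) + (-5) = 1101; answer 1101
Part IV: S3 = 1101; d = -5; T(2) = 3*(21) + 3*(-5) = 48; iterating: T(2)=48, T(3)=207, T(4)=765, T(5)=2916, T(6)=11043, T(7)=41877, T(8)=158760, T(9)=601911, T(10)=2282013, T(11)=8651772, T(12)=32801355, T(13)=124359381, T(14)=471482208, T(15)=1787524767, T(16)=6777020925, T(17)=25693637076, T(18)=97411974003; answer 97411974003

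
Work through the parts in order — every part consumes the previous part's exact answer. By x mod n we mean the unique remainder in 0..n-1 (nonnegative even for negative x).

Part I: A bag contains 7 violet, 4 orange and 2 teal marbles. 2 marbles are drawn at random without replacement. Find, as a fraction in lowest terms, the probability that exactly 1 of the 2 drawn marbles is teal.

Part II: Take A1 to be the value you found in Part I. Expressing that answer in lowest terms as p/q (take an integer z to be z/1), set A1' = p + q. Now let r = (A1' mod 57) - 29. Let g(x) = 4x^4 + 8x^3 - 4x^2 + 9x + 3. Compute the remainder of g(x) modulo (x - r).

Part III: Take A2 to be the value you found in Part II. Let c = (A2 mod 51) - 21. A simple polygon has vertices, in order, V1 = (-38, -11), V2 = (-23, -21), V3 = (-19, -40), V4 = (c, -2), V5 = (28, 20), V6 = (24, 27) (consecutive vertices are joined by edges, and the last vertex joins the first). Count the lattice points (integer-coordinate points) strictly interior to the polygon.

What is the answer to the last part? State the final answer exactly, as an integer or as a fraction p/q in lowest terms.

914

Part I: total draws C(13,2) = 78; favorable C(2,1)*C(11,1) = 22; P = 11/39; answer 11/39
Part II: A1 = 11/39; threaded value p + q = 50; r = 21; remainder = value at the root: 4*(21)^4 + 8*(21)^3 - 4*(21)^2 + 9*(21)^1 + 3 = (777924) + (74088) + (-1764) + (189) + (3) = 850440; answer 850440
Part III: A2 = 850440; c = -6; cross terms: (-38*-21 - -23*-11)=545, (-23*-40 - -19*-21)=521, (-19*-2 - -6*-40)=-202, (-6*20 - 28*-2)=-64, (28*27 - 24*20)=276, (24*-11 - -38*27)=762; twice the area = |1838| = 1838; area = 919; boundary points = 5 + 1 + 1 + 2 + 1 + 2 = 12; strictly interior points = area - boundary/2 + 1 = 914; answer 914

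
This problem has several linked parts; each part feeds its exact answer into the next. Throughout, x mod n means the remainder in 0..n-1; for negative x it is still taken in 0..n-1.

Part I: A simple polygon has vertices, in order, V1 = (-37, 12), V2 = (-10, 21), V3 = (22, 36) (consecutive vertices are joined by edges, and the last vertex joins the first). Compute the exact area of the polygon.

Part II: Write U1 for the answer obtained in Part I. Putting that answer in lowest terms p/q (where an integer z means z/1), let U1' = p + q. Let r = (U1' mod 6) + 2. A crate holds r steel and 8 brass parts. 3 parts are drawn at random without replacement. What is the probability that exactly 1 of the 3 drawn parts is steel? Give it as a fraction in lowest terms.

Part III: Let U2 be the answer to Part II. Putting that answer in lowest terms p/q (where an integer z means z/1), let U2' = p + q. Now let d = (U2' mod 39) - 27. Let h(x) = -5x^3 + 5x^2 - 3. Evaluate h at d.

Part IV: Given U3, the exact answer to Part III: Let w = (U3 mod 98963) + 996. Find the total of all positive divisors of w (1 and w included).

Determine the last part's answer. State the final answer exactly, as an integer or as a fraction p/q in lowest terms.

17280

Part I: cross terms: (-37*21 - -10*12)=-657, (-10*36 - 22*21)=-822, (22*12 - -37*36)=1596; twice the area = |117| = 117; area = 117/2; answer 117/2
Part II: U1 = 117/2; threaded value p + q = 119; r = 7; total draws C(15,3) = 455; favorable C(7,1)*C(8,2) = 196; P = 28/65; answer 28/65
Part III: U2 = 28/65; threaded value p + q = 93; d = -12; -5*(-12)^3 + 5*(-12)^2 - 3 = (8640) + (720) + (-3) = 9357; answer 9357
Part IV: U3 = 9357; w = 10353; 10353 = 3 * 7 * 17 * 29; sigma = (1 + 3) * (1 + 7) * (1 + 17) * (1 + 29) = 4 * 8 * 18 * 30 = 17280; answer 17280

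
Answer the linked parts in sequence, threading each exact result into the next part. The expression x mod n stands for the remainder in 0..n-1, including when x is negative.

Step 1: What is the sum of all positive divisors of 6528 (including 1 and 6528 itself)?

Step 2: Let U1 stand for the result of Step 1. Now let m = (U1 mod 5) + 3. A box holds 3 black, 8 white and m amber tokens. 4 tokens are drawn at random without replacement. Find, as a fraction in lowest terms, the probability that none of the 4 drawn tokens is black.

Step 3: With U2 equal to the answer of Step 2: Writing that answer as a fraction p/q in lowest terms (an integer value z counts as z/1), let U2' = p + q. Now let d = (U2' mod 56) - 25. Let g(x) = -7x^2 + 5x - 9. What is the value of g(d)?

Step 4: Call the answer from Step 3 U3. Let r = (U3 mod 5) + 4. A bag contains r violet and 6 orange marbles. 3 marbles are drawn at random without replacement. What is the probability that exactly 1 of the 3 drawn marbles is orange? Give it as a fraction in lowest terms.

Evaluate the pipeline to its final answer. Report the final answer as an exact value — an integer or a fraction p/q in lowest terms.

6/13

Step 1: 6528 = 2^7 * 3 * 17; sigma = (1 + 2 + 4 + 8 + 16 + 32 + 64 + 128) * (1 + 3) * (1 + 17) = 255 * 4 * 18 = 18360; answer 18360
Step 2: U1 = 18360; m = 3; total draws C(14,4) = 1001; favorable C(11,4) = 330; P = 30/91; answer 30/91
Step 3: U2 = 30/91; threaded value p + q = 121; d = -16; -7*(-16)^2 + 5*(-16)^1 - 9 = (-1792) + (-80) + (-9) = -1881; answer -1881
Step 4: U3 = -1881; r = 8; total draws C(14,3) = 364; favorable C(6,1)*C(8,2) = 168; P = 6/13; answer 6/13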